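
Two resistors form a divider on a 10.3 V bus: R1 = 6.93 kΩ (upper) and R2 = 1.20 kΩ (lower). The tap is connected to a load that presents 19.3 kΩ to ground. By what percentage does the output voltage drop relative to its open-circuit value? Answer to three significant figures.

5.03 %

The divider's output (Thévenin) resistance is R1‖R2 = 1.023 kΩ.
Fractional drop under load = R_th/(R_th + R_L) = 1.023 / (1.023 + 19.3) = 0.05033.
So the output falls by 5.03 %.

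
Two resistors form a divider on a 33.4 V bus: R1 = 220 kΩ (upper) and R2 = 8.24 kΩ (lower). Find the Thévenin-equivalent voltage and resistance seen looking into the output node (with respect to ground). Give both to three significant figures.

V_th = 1.21 V, R_th = 7.94 kΩ

V_th is the open-circuit tap voltage: 33.4 × 8.24/(220 + 8.24) = 1.21 V.
With the supply zeroed, R1 and R2 appear in parallel from the tap: R_th = R1‖R2 = (220 × 8.24)/228.2 = 7.94 kΩ.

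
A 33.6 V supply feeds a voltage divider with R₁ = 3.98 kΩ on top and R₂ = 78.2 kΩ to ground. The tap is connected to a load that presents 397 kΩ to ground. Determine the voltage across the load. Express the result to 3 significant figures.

V_out ≈ 31.7 V

The load sits in parallel with R₂: R₂‖R_L = (78.2 × 397) / (78.2 + 397) = 65.33 kΩ.
V_out = 33.6 × 65.33 / (3.98 + 65.33) = 33.6 × 65.33/69.31 = 31.7 V.
(Unloaded it would have been 32.0 V.)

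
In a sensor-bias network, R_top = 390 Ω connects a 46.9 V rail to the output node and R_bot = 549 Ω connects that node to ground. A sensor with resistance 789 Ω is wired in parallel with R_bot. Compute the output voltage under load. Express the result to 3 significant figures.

The load sits in parallel with R_bot: R_bot‖R_L = (549 × 789) / (549 + 789) = 323.7 Ω.
V_out = 46.9 × 323.7 / (390 + 323.7) = 46.9 × 323.7/713.7 = 21.3 V.

V_out ≈ 21.3 V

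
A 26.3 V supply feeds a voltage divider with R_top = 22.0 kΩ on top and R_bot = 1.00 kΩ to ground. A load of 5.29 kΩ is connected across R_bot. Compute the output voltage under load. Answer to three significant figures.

The load sits in parallel with R_bot: R_bot‖R_L = (1.00 × 5.29) / (1.00 + 5.29) = 0.8410 kΩ.
V_out = 26.3 × 0.8410 / (22.0 + 0.8410) = 26.3 × 0.8410/22.84 = 0.968 V.

V_out ≈ 0.968 V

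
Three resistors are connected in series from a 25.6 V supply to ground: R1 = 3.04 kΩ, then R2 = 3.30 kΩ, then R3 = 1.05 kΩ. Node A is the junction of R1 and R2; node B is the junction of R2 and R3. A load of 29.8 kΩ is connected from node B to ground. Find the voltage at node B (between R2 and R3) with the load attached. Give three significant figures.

V ≈ 3.53 V

At node B, R3 is in parallel with the load: R3‖R_L = 1.014 kΩ.
Below node A the resistance is R2 + (R3‖R_L) = 4.314 kΩ, so V_A = 25.6 × 4.314/7.354 = 15.02 V.
Then V_B = V_A × (R3‖R_L)/(R2 + R3‖R_L) = 15.02 × 1.014/4.314 = 3.53 V.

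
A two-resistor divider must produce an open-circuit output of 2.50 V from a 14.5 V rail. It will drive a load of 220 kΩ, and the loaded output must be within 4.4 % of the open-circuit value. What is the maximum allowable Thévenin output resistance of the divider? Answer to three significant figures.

Loading drop = R_th/(R_th + R_L) ≤ 0.0440, so R_th ≤ R_L · ε/(1−ε) = 220 kΩ × 0.0440/0.9560 = 10.1 kΩ.

R_th ≤ 10.1 kΩ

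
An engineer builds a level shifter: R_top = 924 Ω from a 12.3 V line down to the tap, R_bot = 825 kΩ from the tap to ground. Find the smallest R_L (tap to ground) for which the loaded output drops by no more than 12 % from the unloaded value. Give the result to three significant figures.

R_L(min) ≈ 6.77 kΩ

Output resistance R_th = R_top‖R_bot = (924 × 825000)/825900 = 923.0 Ω.
The fractional drop is R_th/(R_th + R_L); requiring this ≤ 0.120 gives R_L ≥ R_th(1/0.120 − 1) = 923.0 × 7.333 = 6.77 kΩ.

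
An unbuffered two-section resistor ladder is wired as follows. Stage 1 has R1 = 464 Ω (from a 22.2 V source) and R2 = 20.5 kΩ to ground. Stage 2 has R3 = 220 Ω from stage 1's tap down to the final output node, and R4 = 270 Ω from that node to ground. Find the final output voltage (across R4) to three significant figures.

V_out ≈ 6.21 V

Stage 2 presents R3+R4 = 490.0 Ω as a load on stage 1's tap.
Stage 1's lower leg becomes R2‖(R3+R4) = 478.6 Ω, so V_mid = 22.2 × 478.6/942.6 = 11.27 V.
Stage 2 is itself unloaded: V_out = V_mid × R4/(R3+R4) = 11.27 × 270/490.0 = 6.21 V.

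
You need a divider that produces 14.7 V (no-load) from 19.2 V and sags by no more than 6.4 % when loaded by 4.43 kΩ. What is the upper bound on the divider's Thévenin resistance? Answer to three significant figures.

Loading drop = R_th/(R_th + R_L) ≤ 0.0640, so R_th ≤ R_L · ε/(1−ε) = 4.43 kΩ × 0.0640/0.9360 = 303 Ω.
(Any R1, R2 with R2/(R1+R2) = 0.766 and R1‖R2 ≤ 303 Ω will meet the spec.)

R_th ≤ 303 Ω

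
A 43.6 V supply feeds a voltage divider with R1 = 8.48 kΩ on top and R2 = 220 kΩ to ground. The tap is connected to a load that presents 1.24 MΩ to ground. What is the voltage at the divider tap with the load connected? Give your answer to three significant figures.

V_out ≈ 41.7 V

The load sits in parallel with R2: R2‖R_L = (220 × 1240) / (220 + 1240) = 186.8 kΩ.
V_out = 43.6 × 186.8 / (8.48 + 186.8) = 43.6 × 186.8/195.3 = 41.7 V.
(Unloaded it would have been 42.0 V.)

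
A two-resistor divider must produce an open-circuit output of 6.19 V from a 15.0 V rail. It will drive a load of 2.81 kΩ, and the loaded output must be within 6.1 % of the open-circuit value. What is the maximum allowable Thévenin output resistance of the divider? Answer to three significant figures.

R_th ≤ 183 Ω

Loading drop = R_th/(R_th + R_L) ≤ 0.0610, so R_th ≤ R_L · ε/(1−ε) = 2.81 kΩ × 0.0610/0.9390 = 183 Ω.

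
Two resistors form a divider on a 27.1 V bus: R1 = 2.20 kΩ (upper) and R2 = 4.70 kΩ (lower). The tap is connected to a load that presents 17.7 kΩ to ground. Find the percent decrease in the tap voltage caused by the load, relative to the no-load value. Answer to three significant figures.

7.81 %

The divider's output (Thévenin) resistance is R1‖R2 = 1.499 kΩ.
Fractional drop under load = R_th/(R_th + R_L) = 1.499 / (1.499 + 17.7) = 0.07806.
So the output falls by 7.81 %.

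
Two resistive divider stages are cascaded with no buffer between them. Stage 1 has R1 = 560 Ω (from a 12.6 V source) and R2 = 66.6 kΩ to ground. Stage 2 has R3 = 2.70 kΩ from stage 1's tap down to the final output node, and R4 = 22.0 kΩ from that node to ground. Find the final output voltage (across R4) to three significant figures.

V_out ≈ 10.9 V

Stage 2 presents R3+R4 = 24700 Ω as a load on stage 1's tap.
Stage 1's lower leg becomes R2‖(R3+R4) = 18020 Ω, so V_mid = 12.6 × 18020/18580 = 12.22 V.
Stage 2 is itself unloaded: V_out = V_mid × R4/(R3+R4) = 12.22 × 22000/24700 = 10.9 V.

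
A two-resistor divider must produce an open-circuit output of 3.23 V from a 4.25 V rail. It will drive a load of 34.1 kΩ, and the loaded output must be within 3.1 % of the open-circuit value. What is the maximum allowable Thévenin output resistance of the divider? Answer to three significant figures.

R_th ≤ 1.09 kΩ

Loading drop = R_th/(R_th + R_L) ≤ 0.0310, so R_th ≤ R_L · ε/(1−ε) = 34.1 kΩ × 0.0310/0.9690 = 1.09 kΩ.
(Any R1, R2 with R2/(R1+R2) = 0.760 and R1‖R2 ≤ 1.09 kΩ will meet the spec.)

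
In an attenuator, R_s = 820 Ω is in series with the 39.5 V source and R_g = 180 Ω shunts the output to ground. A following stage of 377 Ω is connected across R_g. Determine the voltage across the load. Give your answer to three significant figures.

The load sits in parallel with R_g: R_g‖R_L = (180 × 377) / (180 + 377) = 121.8 Ω.
V_out = 39.5 × 121.8 / (820 + 121.8) = 39.5 × 121.8/941.8 = 5.11 V.

V_out ≈ 5.11 V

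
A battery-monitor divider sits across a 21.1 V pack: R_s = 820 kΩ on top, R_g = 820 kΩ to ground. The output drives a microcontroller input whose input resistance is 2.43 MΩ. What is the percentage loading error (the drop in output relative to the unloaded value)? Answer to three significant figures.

The divider's output (Thévenin) resistance is R_s‖R_g = 410.0 kΩ.
Fractional drop under load = R_th/(R_th + R_L) = 410.0 / (410.0 + 2430) = 0.1444.
So the output falls by 14.4 %.

14.4 %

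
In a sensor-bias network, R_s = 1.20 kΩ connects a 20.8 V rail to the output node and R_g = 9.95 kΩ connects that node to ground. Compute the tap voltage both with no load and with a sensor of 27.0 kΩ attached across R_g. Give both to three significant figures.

Unloaded: 18.6 V; loaded: 17.9 V

Open-circuit: V = 20.8 × 9.95/(1.20 + 9.95) = 18.6 V.
With the load, R_g becomes R_g‖R_L = 7.271 kΩ, so V = 20.8 × 7.271/8.471 = 17.9 V.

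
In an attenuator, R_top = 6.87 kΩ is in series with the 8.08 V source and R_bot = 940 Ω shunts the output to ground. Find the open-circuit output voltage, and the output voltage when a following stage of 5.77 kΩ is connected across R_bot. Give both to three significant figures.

Open-circuit: V = 8.08 × 940/(6870 + 940) = 0.972 V.
With the load, R_bot becomes R_bot‖R_L = 808.3 Ω, so V = 8.08 × 808.3/7678 = 0.851 V.

Unloaded: 0.972 V; loaded: 0.851 V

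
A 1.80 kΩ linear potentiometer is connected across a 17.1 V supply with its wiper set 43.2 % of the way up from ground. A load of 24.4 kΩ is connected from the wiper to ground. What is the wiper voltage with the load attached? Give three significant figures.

The wiper splits the pot into (1−α)R = 1022 Ω above and αR = 777.6 Ω below.
Lower section ‖ load = 753.6 Ω.
V_wiper = 17.1 × 753.6/(1022 + 753.6) = 7.26 V.

V ≈ 7.26 V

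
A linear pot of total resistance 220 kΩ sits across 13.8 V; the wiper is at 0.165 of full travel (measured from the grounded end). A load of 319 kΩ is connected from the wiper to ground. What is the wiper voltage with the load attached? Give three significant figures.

V ≈ 2.08 V

The wiper splits the pot into (1−α)R = 183.7 kΩ above and αR = 36.30 kΩ below.
Lower section ‖ load = 32.59 kΩ.
V_wiper = 13.8 × 32.59/(183.7 + 32.59) = 2.08 V.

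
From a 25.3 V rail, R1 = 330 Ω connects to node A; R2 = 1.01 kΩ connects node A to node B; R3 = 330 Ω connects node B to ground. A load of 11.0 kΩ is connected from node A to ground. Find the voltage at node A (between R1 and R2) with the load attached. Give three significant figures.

V ≈ 19.8 V

Below node A the series string R2+R3 = 1340 Ω sits in parallel with the 11000 Ω load: 1194 Ω.
V_A = 25.3 × 1194/(330 + 1194) = 19.8 V.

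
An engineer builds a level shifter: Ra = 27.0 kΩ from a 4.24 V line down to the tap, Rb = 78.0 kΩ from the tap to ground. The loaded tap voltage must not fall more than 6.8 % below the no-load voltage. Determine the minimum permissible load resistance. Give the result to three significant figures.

R_L(min) ≈ 275 kΩ

Output resistance R_th = Ra‖Rb = (27.0 × 78.0)/105.0 = 20.06 kΩ.
The fractional drop is R_th/(R_th + R_L); requiring this ≤ 0.0680 gives R_L ≥ R_th(1/0.0680 − 1) = 20.06 × 13.71 = 275 kΩ.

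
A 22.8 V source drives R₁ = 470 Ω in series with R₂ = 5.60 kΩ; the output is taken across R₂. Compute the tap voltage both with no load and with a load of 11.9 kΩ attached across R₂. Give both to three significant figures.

Unloaded: 21.0 V; loaded: 20.3 V

Open-circuit: V = 22.8 × 5600/(470 + 5600) = 21.0 V.
With the load, R₂ becomes R₂‖R_L = 3808 Ω, so V = 22.8 × 3808/4278 = 20.3 V.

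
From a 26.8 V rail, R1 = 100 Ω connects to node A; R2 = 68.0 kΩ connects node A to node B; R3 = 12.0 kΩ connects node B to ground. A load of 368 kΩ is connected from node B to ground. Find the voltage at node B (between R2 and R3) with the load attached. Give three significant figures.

At node B, R3 is in parallel with the load: R3‖R_L = 11620 Ω.
Below node A the resistance is R2 + (R3‖R_L) = 79620 Ω, so V_A = 26.8 × 79620/79720 = 26.77 V.
Then V_B = V_A × (R3‖R_L)/(R2 + R3‖R_L) = 26.77 × 11620/79620 = 3.91 V.

V ≈ 3.91 V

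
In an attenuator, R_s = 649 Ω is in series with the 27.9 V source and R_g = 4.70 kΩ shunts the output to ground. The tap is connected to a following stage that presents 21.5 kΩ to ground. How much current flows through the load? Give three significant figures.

R_g‖R_L = 3857 Ω; V_out = 27.9 × 3857/4506 = 23.88 V.
I_L = V_out / R_L = 23.88 / 21.5 kΩ = 1.11 mA.

I_L ≈ 1.11 mA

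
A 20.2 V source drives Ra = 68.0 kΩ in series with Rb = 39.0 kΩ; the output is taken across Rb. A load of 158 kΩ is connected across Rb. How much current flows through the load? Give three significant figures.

Rb‖R_L = 31.28 kΩ; V_out = 20.2 × 31.28/99.28 = 6.364 V.
I_L = V_out / R_L = 6.364 / 158 kΩ = 0.0403 mA.

I_L ≈ 0.0403 mA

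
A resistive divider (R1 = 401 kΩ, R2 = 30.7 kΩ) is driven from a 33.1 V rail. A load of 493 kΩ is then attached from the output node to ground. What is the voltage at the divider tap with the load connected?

The load sits in parallel with R2: R2‖R_L = (30.7 × 493) / (30.7 + 493) = 28.90 kΩ.
V_out = 33.1 × 28.90 / (401 + 28.90) = 33.1 × 28.90/429.9 = 2.23 V.

V_out ≈ 2.23 V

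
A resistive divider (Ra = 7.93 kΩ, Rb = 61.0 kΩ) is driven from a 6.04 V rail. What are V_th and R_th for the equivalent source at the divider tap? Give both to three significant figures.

V_th is the open-circuit tap voltage: 6.04 × 61.0/(7.93 + 61.0) = 5.35 V.
With the supply zeroed, Ra and Rb appear in parallel from the tap: R_th = Ra‖Rb = (7.93 × 61.0)/68.93 = 7.02 kΩ.

V_th = 5.35 V, R_th = 7.02 kΩ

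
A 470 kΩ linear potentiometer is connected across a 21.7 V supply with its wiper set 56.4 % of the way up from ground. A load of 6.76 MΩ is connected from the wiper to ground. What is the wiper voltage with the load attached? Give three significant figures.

The wiper splits the pot into (1−α)R = 204.9 kΩ above and αR = 265.1 kΩ below.
Lower section ‖ load = 255.1 kΩ.
V_wiper = 21.7 × 255.1/(204.9 + 255.1) = 12.0 V.

V ≈ 12.0 V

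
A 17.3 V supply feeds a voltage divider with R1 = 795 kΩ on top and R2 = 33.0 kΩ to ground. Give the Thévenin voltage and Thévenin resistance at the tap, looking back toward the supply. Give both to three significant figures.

V_th is the open-circuit tap voltage: 17.3 × 33.0/(795 + 33.0) = 0.689 V.
With the supply zeroed, R1 and R2 appear in parallel from the tap: R_th = R1‖R2 = (795 × 33.0)/828.0 = 31.7 kΩ.

V_th = 0.689 V, R_th = 31.7 kΩ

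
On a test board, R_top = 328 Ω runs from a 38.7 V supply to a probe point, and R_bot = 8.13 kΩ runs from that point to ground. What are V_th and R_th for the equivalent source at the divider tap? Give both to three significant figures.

V_th is the open-circuit tap voltage: 38.7 × 8130/(328 + 8130) = 37.2 V.
With the supply zeroed, R_top and R_bot appear in parallel from the tap: R_th = R_top‖R_bot = (328 × 8130)/8458 = 315 Ω.

V_th = 37.2 V, R_th = 315 Ω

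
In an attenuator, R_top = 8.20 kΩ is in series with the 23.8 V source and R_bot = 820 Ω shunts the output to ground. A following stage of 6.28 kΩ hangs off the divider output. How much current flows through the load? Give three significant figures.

I_L ≈ 0.308 mA

R_bot‖R_L = 725.3 Ω; V_out = 23.8 × 725.3/8925 = 1.934 V.
I_L = V_out / R_L = 1.934 / 6.28 kΩ = 0.308 mA.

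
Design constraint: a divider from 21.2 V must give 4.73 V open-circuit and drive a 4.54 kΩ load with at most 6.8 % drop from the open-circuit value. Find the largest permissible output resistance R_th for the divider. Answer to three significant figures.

R_th ≤ 331 Ω

Loading drop = R_th/(R_th + R_L) ≤ 0.0680, so R_th ≤ R_L · ε/(1−ε) = 4.54 kΩ × 0.0680/0.9320 = 331 Ω.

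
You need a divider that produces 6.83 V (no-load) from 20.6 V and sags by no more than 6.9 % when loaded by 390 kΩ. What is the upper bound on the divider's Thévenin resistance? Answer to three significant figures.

Loading drop = R_th/(R_th + R_L) ≤ 0.0690, so R_th ≤ R_L · ε/(1−ε) = 390 kΩ × 0.0690/0.9310 = 28.9 kΩ.

R_th ≤ 28.9 kΩ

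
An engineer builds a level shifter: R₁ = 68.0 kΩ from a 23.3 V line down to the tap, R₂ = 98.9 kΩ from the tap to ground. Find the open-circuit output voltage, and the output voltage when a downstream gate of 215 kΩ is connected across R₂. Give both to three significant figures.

Unloaded: 13.8 V; loaded: 11.6 V

Open-circuit: V = 23.3 × 98.9/(68.0 + 98.9) = 13.8 V.
With the load, R₂ becomes R₂‖R_L = 67.74 kΩ, so V = 23.3 × 67.74/135.7 = 11.6 V.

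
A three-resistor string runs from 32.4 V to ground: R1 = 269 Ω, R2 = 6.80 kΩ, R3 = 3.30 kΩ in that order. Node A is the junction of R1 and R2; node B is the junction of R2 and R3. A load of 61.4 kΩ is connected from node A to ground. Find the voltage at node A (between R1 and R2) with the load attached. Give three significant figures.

V ≈ 31.4 V

Below node A the series string R2+R3 = 10100 Ω sits in parallel with the 61400 Ω load: 8673 Ω.
V_A = 32.4 × 8673/(269 + 8673) = 31.4 V.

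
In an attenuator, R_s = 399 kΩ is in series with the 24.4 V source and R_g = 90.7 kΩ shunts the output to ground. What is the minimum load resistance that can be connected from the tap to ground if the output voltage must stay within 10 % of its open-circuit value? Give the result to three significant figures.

Output resistance R_th = R_s‖R_g = (399 × 90.7)/489.7 = 73.90 kΩ.
The fractional drop is R_th/(R_th + R_L); requiring this ≤ 0.100 gives R_L ≥ R_th(1/0.100 − 1) = 73.90 × 9.000 = 665 kΩ.

R_L(min) ≈ 665 kΩ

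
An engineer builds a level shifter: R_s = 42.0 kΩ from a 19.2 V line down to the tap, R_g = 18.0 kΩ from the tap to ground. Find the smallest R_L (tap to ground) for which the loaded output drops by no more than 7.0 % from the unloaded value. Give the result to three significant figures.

Output resistance R_th = R_s‖R_g = (42.0 × 18.0)/60.00 = 12.60 kΩ.
The fractional drop is R_th/(R_th + R_L); requiring this ≤ 0.0700 gives R_L ≥ R_th(1/0.0700 − 1) = 12.60 × 13.29 = 167 kΩ.

R_L(min) ≈ 167 kΩ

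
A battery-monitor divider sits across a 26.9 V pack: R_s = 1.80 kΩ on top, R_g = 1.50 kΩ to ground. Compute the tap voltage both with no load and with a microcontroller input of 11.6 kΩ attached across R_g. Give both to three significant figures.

Unloaded: 12.2 V; loaded: 11.4 V

Open-circuit: V = 26.9 × 1.50/(1.80 + 1.50) = 12.2 V.
With the load, R_g becomes R_g‖R_L = 1.328 kΩ, so V = 26.9 × 1.328/3.128 = 11.4 V.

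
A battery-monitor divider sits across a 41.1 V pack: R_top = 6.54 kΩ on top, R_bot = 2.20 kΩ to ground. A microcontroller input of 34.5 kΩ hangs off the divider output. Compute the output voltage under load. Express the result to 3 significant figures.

V_out ≈ 9.87 V

The load sits in parallel with R_bot: R_bot‖R_L = (2.20 × 34.5) / (2.20 + 34.5) = 2.068 kΩ.
V_out = 41.1 × 2.068 / (6.54 + 2.068) = 41.1 × 2.068/8.608 = 9.87 V.
(Unloaded it would have been 10.3 V.)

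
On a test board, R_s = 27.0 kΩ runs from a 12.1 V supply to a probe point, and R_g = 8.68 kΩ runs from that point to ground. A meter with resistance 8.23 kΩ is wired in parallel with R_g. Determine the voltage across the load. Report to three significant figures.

The load sits in parallel with R_g: R_g‖R_L = (8.68 × 8.23) / (8.68 + 8.23) = 4.225 kΩ.
V_out = 12.1 × 4.225 / (27.0 + 4.225) = 12.1 × 4.225/31.22 = 1.64 V.

V_out ≈ 1.64 V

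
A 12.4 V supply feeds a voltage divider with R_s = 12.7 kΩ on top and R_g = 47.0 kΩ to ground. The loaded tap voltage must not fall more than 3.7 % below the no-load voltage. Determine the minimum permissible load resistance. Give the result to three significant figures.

Output resistance R_th = R_s‖R_g = (12.7 × 47.0)/59.70 = 9.998 kΩ.
The fractional drop is R_th/(R_th + R_L); requiring this ≤ 0.0370 gives R_L ≥ R_th(1/0.0370 − 1) = 9.998 × 26.03 = 260 kΩ.

R_L(min) ≈ 260 kΩ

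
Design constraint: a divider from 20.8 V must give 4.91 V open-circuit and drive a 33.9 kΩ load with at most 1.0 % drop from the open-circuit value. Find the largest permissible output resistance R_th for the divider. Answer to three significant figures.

R_th ≤ 342 Ω

Loading drop = R_th/(R_th + R_L) ≤ 0.0100, so R_th ≤ R_L · ε/(1−ε) = 33.9 kΩ × 0.0100/0.9900 = 342 Ω.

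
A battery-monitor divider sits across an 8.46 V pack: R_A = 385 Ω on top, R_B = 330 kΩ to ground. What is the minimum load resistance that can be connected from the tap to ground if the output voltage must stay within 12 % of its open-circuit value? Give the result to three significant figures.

R_L(min) ≈ 2.82 kΩ

Output resistance R_th = R_A‖R_B = (385 × 330000)/330400 = 384.6 Ω.
The fractional drop is R_th/(R_th + R_L); requiring this ≤ 0.120 gives R_L ≥ R_th(1/0.120 − 1) = 384.6 × 7.333 = 2.82 kΩ.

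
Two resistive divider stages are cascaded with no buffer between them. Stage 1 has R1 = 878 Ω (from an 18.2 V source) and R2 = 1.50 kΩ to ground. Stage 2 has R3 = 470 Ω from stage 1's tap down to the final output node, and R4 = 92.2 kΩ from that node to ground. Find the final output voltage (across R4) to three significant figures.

Stage 2 presents R3+R4 = 92670 Ω as a load on stage 1's tap.
Stage 1's lower leg becomes R2‖(R3+R4) = 1476 Ω, so V_mid = 18.2 × 1476/2354 = 11.41 V.
Stage 2 is itself unloaded: V_out = V_mid × R4/(R3+R4) = 11.41 × 92200/92670 = 11.4 V.

V_out ≈ 11.4 V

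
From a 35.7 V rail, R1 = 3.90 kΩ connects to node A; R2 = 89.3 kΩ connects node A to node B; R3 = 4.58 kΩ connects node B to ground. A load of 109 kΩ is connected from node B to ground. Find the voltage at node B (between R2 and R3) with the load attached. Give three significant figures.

At node B, R3 is in parallel with the load: R3‖R_L = 4.395 kΩ.
Below node A the resistance is R2 + (R3‖R_L) = 93.70 kΩ, so V_A = 35.7 × 93.70/97.60 = 34.27 V.
Then V_B = V_A × (R3‖R_L)/(R2 + R3‖R_L) = 34.27 × 4.395/93.70 = 1.61 V.

V ≈ 1.61 V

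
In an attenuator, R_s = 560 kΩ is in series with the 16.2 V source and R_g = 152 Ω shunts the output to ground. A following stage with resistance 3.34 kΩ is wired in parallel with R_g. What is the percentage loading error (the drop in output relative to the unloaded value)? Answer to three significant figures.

The divider's output (Thévenin) resistance is R_s‖R_g = 152.0 Ω.
Fractional drop under load = R_th/(R_th + R_L) = 152.0 / (152.0 + 3340) = 0.04352.
So the output falls by 4.35 %.

4.35 %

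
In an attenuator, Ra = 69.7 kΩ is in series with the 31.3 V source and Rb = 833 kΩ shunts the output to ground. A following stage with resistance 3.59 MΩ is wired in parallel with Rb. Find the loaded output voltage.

The load sits in parallel with Rb: Rb‖R_L = (833 × 3590) / (833 + 3590) = 676.1 kΩ.
V_out = 31.3 × 676.1 / (69.7 + 676.1) = 31.3 × 676.1/745.8 = 28.4 V.

V_out ≈ 28.4 V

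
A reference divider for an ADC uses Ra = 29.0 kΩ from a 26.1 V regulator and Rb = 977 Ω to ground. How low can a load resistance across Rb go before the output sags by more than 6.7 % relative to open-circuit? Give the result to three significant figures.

R_L(min) ≈ 13.2 kΩ

Output resistance R_th = Ra‖Rb = (29000 × 977)/29980 = 945.2 Ω.
The fractional drop is R_th/(R_th + R_L); requiring this ≤ 0.0670 gives R_L ≥ R_th(1/0.0670 − 1) = 945.2 × 13.93 = 13.2 kΩ.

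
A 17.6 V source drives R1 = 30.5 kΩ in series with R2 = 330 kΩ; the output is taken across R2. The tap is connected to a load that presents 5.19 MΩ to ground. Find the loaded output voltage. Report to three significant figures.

The load sits in parallel with R2: R2‖R_L = (330 × 5190) / (330 + 5190) = 310.3 kΩ.
V_out = 17.6 × 310.3 / (30.5 + 310.3) = 17.6 × 310.3/340.8 = 16.0 V.

V_out ≈ 16.0 V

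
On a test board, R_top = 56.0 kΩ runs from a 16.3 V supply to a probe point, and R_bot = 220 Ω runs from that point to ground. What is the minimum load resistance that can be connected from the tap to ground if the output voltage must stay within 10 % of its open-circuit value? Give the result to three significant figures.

R_L(min) ≈ 1.97 kΩ

Output resistance R_th = R_top‖R_bot = (56000 × 220)/56220 = 219.1 Ω.
The fractional drop is R_th/(R_th + R_L); requiring this ≤ 0.100 gives R_L ≥ R_th(1/0.100 − 1) = 219.1 × 9.000 = 1.97 kΩ.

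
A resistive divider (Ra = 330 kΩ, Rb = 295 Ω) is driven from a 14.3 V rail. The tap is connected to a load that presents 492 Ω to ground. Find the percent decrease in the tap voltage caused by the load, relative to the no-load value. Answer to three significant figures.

37.5 %

The divider's output (Thévenin) resistance is Ra‖Rb = 294.7 Ω.
Fractional drop under load = R_th/(R_th + R_L) = 294.7 / (294.7 + 492) = 0.3746.
So the output falls by 37.5 %.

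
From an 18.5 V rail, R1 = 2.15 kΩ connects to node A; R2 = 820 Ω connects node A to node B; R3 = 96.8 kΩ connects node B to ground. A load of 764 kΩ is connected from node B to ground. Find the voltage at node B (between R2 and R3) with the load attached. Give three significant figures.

V ≈ 17.9 V

At node B, R3 is in parallel with the load: R3‖R_L = 85910 Ω.
Below node A the resistance is R2 + (R3‖R_L) = 86730 Ω, so V_A = 18.5 × 86730/88880 = 18.05 V.
Then V_B = V_A × (R3‖R_L)/(R2 + R3‖R_L) = 18.05 × 85910/86730 = 17.9 V.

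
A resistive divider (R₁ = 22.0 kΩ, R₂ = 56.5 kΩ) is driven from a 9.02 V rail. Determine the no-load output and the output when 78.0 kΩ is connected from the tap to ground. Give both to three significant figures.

Unloaded: 6.49 V; loaded: 5.40 V

Open-circuit: V = 9.02 × 56.5/(22.0 + 56.5) = 6.49 V.
With the load, R₂ becomes R₂‖R_L = 32.77 kΩ, so V = 9.02 × 32.77/54.77 = 5.40 V.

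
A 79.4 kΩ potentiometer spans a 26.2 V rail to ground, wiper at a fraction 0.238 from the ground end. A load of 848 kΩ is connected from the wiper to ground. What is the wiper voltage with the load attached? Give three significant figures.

V ≈ 6.13 V

The wiper splits the pot into (1−α)R = 60.50 kΩ above and αR = 18.90 kΩ below.
Lower section ‖ load = 18.49 kΩ.
V_wiper = 26.2 × 18.49/(60.50 + 18.49) = 6.13 V.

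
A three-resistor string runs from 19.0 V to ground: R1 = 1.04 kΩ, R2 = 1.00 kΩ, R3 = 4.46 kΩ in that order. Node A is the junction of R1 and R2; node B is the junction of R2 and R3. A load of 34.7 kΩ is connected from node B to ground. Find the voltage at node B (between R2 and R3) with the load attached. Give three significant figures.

At node B, R3 is in parallel with the load: R3‖R_L = 3.952 kΩ.
Below node A the resistance is R2 + (R3‖R_L) = 4.952 kΩ, so V_A = 19.0 × 4.952/5.992 = 15.70 V.
Then V_B = V_A × (R3‖R_L)/(R2 + R3‖R_L) = 15.70 × 3.952/4.952 = 12.5 V.

V ≈ 12.5 V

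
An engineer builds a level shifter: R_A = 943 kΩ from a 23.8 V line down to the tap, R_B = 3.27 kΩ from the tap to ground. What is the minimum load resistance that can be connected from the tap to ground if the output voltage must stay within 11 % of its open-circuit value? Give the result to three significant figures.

Output resistance R_th = R_A‖R_B = (943 × 3.27)/946.3 = 3.259 kΩ.
The fractional drop is R_th/(R_th + R_L); requiring this ≤ 0.110 gives R_L ≥ R_th(1/0.110 − 1) = 3.259 × 8.091 = 26.4 kΩ.

R_L(min) ≈ 26.4 kΩ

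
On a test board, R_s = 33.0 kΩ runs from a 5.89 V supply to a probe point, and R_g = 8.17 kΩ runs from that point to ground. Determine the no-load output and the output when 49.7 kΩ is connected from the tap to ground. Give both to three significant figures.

Unloaded: 1.17 V; loaded: 1.03 V

Open-circuit: V = 5.89 × 8.17/(33.0 + 8.17) = 1.17 V.
With the load, R_g becomes R_g‖R_L = 7.017 kΩ, so V = 5.89 × 7.017/40.02 = 1.03 V.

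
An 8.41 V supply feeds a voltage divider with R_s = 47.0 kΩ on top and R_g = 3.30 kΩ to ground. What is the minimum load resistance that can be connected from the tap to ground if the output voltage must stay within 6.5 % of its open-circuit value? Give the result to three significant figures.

Output resistance R_th = R_s‖R_g = (47.0 × 3.30)/50.30 = 3.083 kΩ.
The fractional drop is R_th/(R_th + R_L); requiring this ≤ 0.0650 gives R_L ≥ R_th(1/0.0650 − 1) = 3.083 × 14.38 = 44.4 kΩ.

R_L(min) ≈ 44.4 kΩ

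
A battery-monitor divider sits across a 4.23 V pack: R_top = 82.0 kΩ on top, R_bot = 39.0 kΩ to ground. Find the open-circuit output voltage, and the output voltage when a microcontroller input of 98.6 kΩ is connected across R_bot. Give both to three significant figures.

Unloaded: 1.36 V; loaded: 1.08 V

Open-circuit: V = 4.23 × 39.0/(82.0 + 39.0) = 1.36 V.
With the load, R_bot becomes R_bot‖R_L = 27.95 kΩ, so V = 4.23 × 27.95/109.9 = 1.08 V.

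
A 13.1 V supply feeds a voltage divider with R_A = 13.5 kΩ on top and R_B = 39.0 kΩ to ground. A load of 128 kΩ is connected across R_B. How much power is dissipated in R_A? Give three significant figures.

P ≈ 1.23 mW

Total resistance from the source is R_A + (R_B‖R_L) = 43.39 kΩ, so I = 13.1/43.39 kΩ = 0.3019 mA.
P = I²·R_A = (0.3019 mA)² × 13.5 kΩ = 1.23 mW.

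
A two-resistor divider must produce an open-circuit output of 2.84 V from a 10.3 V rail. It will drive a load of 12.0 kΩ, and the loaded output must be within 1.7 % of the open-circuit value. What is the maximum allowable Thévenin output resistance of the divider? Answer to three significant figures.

R_th ≤ 208 Ω

Loading drop = R_th/(R_th + R_L) ≤ 0.0170, so R_th ≤ R_L · ε/(1−ε) = 12.0 kΩ × 0.0170/0.9830 = 208 Ω.
(Any R1, R2 with R2/(R1+R2) = 0.276 and R1‖R2 ≤ 208 Ω will meet the spec.)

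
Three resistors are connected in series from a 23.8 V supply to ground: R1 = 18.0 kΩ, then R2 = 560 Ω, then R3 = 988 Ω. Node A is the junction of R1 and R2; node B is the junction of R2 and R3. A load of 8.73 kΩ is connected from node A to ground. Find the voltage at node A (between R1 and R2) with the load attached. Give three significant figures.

Below node A the series string R2+R3 = 1548 Ω sits in parallel with the 8730 Ω load: 1315 Ω.
V_A = 23.8 × 1315/(18000 + 1315) = 1.62 V.

V ≈ 1.62 V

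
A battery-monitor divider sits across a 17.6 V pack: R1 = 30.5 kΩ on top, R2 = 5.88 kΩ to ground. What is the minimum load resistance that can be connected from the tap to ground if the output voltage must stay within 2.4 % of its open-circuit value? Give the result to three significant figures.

R_L(min) ≈ 200 kΩ

Output resistance R_th = R1‖R2 = (30.5 × 5.88)/36.38 = 4.930 kΩ.
The fractional drop is R_th/(R_th + R_L); requiring this ≤ 0.0240 gives R_L ≥ R_th(1/0.0240 − 1) = 4.930 × 40.67 = 200 kΩ.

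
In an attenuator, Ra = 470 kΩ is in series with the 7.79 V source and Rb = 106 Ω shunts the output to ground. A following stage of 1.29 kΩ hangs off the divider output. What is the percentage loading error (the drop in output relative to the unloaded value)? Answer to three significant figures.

7.59 %

The divider's output (Thévenin) resistance is Ra‖Rb = 106.0 Ω.
Fractional drop under load = R_th/(R_th + R_L) = 106.0 / (106.0 + 1290) = 0.07592.
So the output falls by 7.59 %.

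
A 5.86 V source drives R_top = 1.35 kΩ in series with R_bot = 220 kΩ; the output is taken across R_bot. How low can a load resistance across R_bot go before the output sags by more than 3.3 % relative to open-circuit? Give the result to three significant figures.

Output resistance R_th = R_top‖R_bot = (1.35 × 220)/221.3 = 1.342 kΩ.
The fractional drop is R_th/(R_th + R_L); requiring this ≤ 0.0330 gives R_L ≥ R_th(1/0.0330 − 1) = 1.342 × 29.30 = 39.3 kΩ.

R_L(min) ≈ 39.3 kΩ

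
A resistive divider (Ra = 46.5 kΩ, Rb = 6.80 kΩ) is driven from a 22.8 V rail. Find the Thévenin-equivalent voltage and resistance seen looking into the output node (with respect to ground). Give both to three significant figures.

V_th = 2.91 V, R_th = 5.93 kΩ

V_th is the open-circuit tap voltage: 22.8 × 6.80/(46.5 + 6.80) = 2.91 V.
With the supply zeroed, Ra and Rb appear in parallel from the tap: R_th = Ra‖Rb = (46.5 × 6.80)/53.30 = 5.93 kΩ.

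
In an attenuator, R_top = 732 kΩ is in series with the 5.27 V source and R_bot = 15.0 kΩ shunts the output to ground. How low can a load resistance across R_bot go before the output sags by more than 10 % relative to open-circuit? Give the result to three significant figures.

Output resistance R_th = R_top‖R_bot = (732 × 15.0)/747.0 = 14.70 kΩ.
The fractional drop is R_th/(R_th + R_L); requiring this ≤ 0.100 gives R_L ≥ R_th(1/0.100 − 1) = 14.70 × 9.000 = 132 kΩ.

R_L(min) ≈ 132 kΩ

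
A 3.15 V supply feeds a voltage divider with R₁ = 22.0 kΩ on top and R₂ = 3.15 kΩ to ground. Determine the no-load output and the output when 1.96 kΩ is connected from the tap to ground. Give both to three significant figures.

Open-circuit: V = 3.15 × 3.15/(22.0 + 3.15) = 0.395 V.
With the load, R₂ becomes R₂‖R_L = 1.208 kΩ, so V = 3.15 × 1.208/23.21 = 0.164 V.

Unloaded: 0.395 V; loaded: 0.164 V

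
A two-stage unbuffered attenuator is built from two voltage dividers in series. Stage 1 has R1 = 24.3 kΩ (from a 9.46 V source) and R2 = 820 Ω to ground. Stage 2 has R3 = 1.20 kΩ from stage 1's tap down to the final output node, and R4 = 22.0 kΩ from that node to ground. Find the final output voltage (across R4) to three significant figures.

V_out ≈ 0.283 V

Stage 2 presents R3+R4 = 23200 Ω as a load on stage 1's tap.
Stage 1's lower leg becomes R2‖(R3+R4) = 792.0 Ω, so V_mid = 9.46 × 792.0/25090 = 0.2986 V.
Stage 2 is itself unloaded: V_out = V_mid × R4/(R3+R4) = 0.2986 × 22000/23200 = 0.283 V.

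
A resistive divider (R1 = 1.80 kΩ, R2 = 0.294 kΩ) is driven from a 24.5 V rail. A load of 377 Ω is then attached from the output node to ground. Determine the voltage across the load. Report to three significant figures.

The load sits in parallel with R2: R2‖R_L = (294 × 377) / (294 + 377) = 165.2 Ω.
V_out = 24.5 × 165.2 / (1800 + 165.2) = 24.5 × 165.2/1965 = 2.06 V.

V_out ≈ 2.06 V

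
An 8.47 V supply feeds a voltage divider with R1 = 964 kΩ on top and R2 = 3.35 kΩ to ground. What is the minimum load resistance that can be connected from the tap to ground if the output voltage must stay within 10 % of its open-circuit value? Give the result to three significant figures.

R_L(min) ≈ 30.0 kΩ

Output resistance R_th = R1‖R2 = (964 × 3.35)/967.4 = 3.338 kΩ.
The fractional drop is R_th/(R_th + R_L); requiring this ≤ 0.100 gives R_L ≥ R_th(1/0.100 − 1) = 3.338 × 9.000 = 30.0 kΩ.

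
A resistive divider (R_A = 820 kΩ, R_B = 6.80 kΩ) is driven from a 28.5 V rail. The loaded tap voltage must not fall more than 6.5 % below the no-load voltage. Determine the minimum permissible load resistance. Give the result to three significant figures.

Output resistance R_th = R_A‖R_B = (820 × 6.80)/826.8 = 6.744 kΩ.
The fractional drop is R_th/(R_th + R_L); requiring this ≤ 0.0650 gives R_L ≥ R_th(1/0.0650 − 1) = 6.744 × 14.38 = 97.0 kΩ.

R_L(min) ≈ 97.0 kΩ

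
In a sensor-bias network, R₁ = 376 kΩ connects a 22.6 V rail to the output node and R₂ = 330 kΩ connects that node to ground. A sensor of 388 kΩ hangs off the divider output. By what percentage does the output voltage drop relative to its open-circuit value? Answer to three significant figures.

31.2 %

The divider's output (Thévenin) resistance is R₁‖R₂ = 175.8 kΩ.
Fractional drop under load = R_th/(R_th + R_L) = 175.8 / (175.8 + 388) = 0.3118.
So the output falls by 31.2 %.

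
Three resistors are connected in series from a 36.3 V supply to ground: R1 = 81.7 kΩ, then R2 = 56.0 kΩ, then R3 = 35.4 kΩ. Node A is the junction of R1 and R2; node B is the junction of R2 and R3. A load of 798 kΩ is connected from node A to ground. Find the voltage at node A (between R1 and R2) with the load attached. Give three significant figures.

V ≈ 18.2 V

Below node A the series string R2+R3 = 91.40 kΩ sits in parallel with the 798 kΩ load: 82.01 kΩ.
V_A = 36.3 × 82.01/(81.7 + 82.01) = 18.2 V.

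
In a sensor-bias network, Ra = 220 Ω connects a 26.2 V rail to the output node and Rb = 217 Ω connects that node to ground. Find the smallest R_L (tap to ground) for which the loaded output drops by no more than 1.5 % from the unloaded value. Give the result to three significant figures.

R_L(min) ≈ 7.17 kΩ

Output resistance R_th = Ra‖Rb = (220 × 217)/437.0 = 109.2 Ω.
The fractional drop is R_th/(R_th + R_L); requiring this ≤ 0.0150 gives R_L ≥ R_th(1/0.0150 − 1) = 109.2 × 65.67 = 7.17 kΩ.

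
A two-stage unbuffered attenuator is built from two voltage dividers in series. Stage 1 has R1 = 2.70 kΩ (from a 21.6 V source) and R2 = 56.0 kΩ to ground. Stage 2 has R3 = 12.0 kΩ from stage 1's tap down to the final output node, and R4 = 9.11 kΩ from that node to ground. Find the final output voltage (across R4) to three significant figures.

Stage 2 presents R3+R4 = 21.11 kΩ as a load on stage 1's tap.
Stage 1's lower leg becomes R2‖(R3+R4) = 15.33 kΩ, so V_mid = 21.6 × 15.33/18.03 = 18.37 V.
Stage 2 is itself unloaded: V_out = V_mid × R4/(R3+R4) = 18.37 × 9.11/21.11 = 7.93 V.

V_out ≈ 7.93 V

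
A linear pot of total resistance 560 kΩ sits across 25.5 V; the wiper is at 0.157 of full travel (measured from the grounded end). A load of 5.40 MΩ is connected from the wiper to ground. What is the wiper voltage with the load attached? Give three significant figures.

V ≈ 3.95 V

The wiper splits the pot into (1−α)R = 472.1 kΩ above and αR = 87.92 kΩ below.
Lower section ‖ load = 86.51 kΩ.
V_wiper = 25.5 × 86.51/(472.1 + 86.51) = 3.95 V.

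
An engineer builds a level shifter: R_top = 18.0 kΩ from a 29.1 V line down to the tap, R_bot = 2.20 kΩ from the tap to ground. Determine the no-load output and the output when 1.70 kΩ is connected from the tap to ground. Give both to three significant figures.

Unloaded: 3.17 V; loaded: 1.47 V

Open-circuit: V = 29.1 × 2.20/(18.0 + 2.20) = 3.17 V.
With the load, R_bot becomes R_bot‖R_L = 0.9590 kΩ, so V = 29.1 × 0.9590/18.96 = 1.47 V.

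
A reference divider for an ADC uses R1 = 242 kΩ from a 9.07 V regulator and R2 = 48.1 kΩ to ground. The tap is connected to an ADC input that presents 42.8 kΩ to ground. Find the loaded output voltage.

V_out ≈ 0.776 V

The load sits in parallel with R2: R2‖R_L = (48.1 × 42.8) / (48.1 + 42.8) = 22.65 kΩ.
V_out = 9.07 × 22.65 / (242 + 22.65) = 9.07 × 22.65/264.6 = 0.776 V.
(Unloaded it would have been 1.50 V.)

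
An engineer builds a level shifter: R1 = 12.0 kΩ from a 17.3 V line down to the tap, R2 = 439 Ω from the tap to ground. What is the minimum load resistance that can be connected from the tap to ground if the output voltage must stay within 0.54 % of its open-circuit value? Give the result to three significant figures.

Output resistance R_th = R1‖R2 = (12000 × 439)/12440 = 423.5 Ω.
The fractional drop is R_th/(R_th + R_L); requiring this ≤ 0.00540 gives R_L ≥ R_th(1/0.00540 − 1) = 423.5 × 184.2 = 78.0 kΩ.

R_L(min) ≈ 78.0 kΩ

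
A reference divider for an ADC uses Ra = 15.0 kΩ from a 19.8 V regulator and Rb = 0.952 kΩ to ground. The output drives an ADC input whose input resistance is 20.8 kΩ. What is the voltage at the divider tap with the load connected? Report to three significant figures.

The load sits in parallel with Rb: Rb‖R_L = (952 × 20800) / (952 + 20800) = 910.3 Ω.
V_out = 19.8 × 910.3 / (15000 + 910.3) = 19.8 × 910.3/15910 = 1.13 V.
(Unloaded it would have been 1.18 V.)

V_out ≈ 1.13 V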